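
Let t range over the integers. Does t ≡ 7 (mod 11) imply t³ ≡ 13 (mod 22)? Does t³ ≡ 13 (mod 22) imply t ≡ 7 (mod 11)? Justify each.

[⇒] This fails: take t = 18. Then 18 ≡ 7 (mod 11), but 18³ = 5832 ≡ 2 (mod 22), not 13.

[⇐] Conversely, the residues r modulo 22 with r³ ≡ 13 (mod 22) are exactly {7}, and each is ≡ 7 (mod 11).

Only the reverse direction holds.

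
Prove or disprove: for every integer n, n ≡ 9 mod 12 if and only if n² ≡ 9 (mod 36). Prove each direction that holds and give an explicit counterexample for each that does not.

The forward direction holds; the converse fails.

[⇒] Suppose n ≡ 9 (mod 12). Working modulo 36, n ∈ {9, 21, 33}; for each such r, r² ≡ 9 (mod 36).

[⇐] This fails: take n = 3. Then 3² = 9 ≡ 9 (mod 36), yet 3 ≡ 3 (mod 12), not 9.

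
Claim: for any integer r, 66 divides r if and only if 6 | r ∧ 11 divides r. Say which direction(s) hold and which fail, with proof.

(⟹) If 66 ∣ r, write r = 66q. Since 66 = 11·6, r = 6·(11q), so 6 ∣ r; and since 66 = 6·11, r = 11·(6q), so 11 ∣ r.

(⟸) Suppose 6 ∣ r and 11 ∣ r. Any common multiple of 6 and 11 is a multiple of their lcm; here gcd(6, 11) = 1, so lcm(6, 11) = 6·11 = 66, so 66 ∣ r.

Both directions hold; the statement is true.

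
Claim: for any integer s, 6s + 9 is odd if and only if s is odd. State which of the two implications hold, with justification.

(⇒) This fails: take s = 4. Then 6s + 9 = 33, which is odd, yet s = 4 is even, not odd.

(⇐) Suppose s is odd. Since 6 is even, 6s is even for every s, so 6s + 9 has the same parity as 9, which is odd. Hence 6s + 9 is odd.

Not equivalent: only (⇐) holds.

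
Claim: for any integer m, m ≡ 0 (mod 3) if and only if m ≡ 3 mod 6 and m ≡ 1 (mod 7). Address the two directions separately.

The forward direction fails; the converse holds.

Forward direction. This fails: m = 0 gives 0 ≡ 0 (mod 3) but 0 ≡ 0 (mod 6), so the conjunction on the right does not hold.

Converse. If m ≡ 3 (mod 6) and m ≡ 1 (mod 7), then by the Chinese remainder theorem m ≡ 15 (mod 42). Since 15 ≡ 0 (mod 3) and 3 ∣ 42, we get m ≡ 0 (mod 3).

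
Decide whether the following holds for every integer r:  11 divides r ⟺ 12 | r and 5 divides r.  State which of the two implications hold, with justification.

(⇒) fails and (⇐) fails.

(⇒) This fails: take r = 11. Certainly 11 ∣ 11, but 12 ∤ 11.

(⇐) This fails: take r = 60. Both 12 ∣ 60 and 5 ∣ 60, yet 60 is not a multiple of 11 (since 60 = 5·11 + 5), so 11 ∤ 60.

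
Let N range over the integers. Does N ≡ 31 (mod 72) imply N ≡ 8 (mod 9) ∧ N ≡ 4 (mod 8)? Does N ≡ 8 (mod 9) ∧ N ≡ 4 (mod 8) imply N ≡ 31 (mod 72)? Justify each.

Forward direction. This fails: N = 31 gives 31 ≡ 31 (mod 72) but 31 ≡ 4 (mod 9), so the conjunction on the right does not hold.

Converse. This fails: N = 44 satisfies both congruences on the right (44 ≡ 8 mod 9 and 44 ≡ 4 mod 8) yet 44 ≡ 44 (mod 72), not 31.

Both directions fail.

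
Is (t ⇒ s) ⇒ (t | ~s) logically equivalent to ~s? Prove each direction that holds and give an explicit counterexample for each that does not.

(⟹) This fails. Under s = T, t = T, the left side is true but the right side is false.

(⟸) Assume the antecedent. If s is true, the antecedent cannot hold. If s is false, (t ⇒ s) ⇒ (t | ~s) reduces to true regardless of the other variables. Either way (t ⇒ s) ⇒ (t | ~s) holds.

Only the converse holds.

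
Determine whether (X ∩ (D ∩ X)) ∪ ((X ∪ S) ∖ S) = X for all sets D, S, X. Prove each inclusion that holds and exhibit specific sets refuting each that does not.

Only the forward inclusion holds.

Forward inclusion. Let x ∈ (X ∩ (D ∩ X)) ∪ ((X ∪ S) ∖ S). Then either x ∈ X and x ∉ D, S; or x ∈ D ∩ X and x ∉ S; or x ∈ D ∩ S ∩ X. In each case x ∈ X, so (X ∩ (D ∩ X)) ∪ ((X ∪ S) ∖ S) ⊆ X.

Reverse inclusion. This inclusion fails. Take D = ∅, S = {1}, X = {1}; then 1 ∈ X but 1 ∉ (X ∩ (D ∩ X)) ∪ ((X ∪ S) ∖ S).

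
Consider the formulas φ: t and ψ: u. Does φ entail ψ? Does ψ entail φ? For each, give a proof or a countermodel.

(⇒) fails and (⇐) fails.

(→) This fails. Under t = T, u = F, the left side is true but the right side is false.

(←) This fails. Under t = F, u = T, the left side is false but the right side is true.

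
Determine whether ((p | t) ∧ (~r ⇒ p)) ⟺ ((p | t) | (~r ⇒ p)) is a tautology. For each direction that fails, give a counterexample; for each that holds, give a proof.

Only the forward direction holds.

(⟸) This fails. Under t = T, r = F, p = F, the left side is false but the right side is true.

(⟹) Assume the antecedent. If t is true, (p | t) | (~r ⇒ p) reduces to true regardless of the other variables. If t is false, the antecedent forces (t = F, r = F, p = T) or (t = F, r = T, p = T), and (p | t) | (~r ⇒ p) holds there. Either way (p | t) | (~r ⇒ p) holds.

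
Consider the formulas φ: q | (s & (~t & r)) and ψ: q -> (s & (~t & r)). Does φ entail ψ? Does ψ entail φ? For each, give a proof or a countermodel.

(→) This fails. Under s = F, r = F, q = T, t = F, the left side is true but the right side is false.

(←) This fails. Under s = F, r = F, q = F, t = F, the left side is false but the right side is true.

Neither implication holds.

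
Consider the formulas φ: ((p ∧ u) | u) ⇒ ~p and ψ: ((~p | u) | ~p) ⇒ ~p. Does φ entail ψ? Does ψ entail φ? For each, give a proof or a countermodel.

Forward direction. Assume the antecedent. If u is true, the antecedent forces (u = T, p = F), and ((~p | u) | ~p) ⇒ ~p holds there. If u is false, ((~p | u) | ~p) ⇒ ~p reduces to true regardless of the other variables. Either way ((~p | u) | ~p) ⇒ ~p holds.

Converse. Assume the antecedent. If u is true, the antecedent forces (u = T, p = F), and ((p ∧ u) | u) ⇒ ~p holds there. If u is false, ((p ∧ u) | u) ⇒ ~p reduces to true regardless of the other variables. Either way ((p ∧ u) | u) ⇒ ~p holds.

The biconditional holds.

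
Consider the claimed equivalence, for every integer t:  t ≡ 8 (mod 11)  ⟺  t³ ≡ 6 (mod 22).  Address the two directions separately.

(⇒) This fails: take t = 19. Then 19 ≡ 8 (mod 11), but 19³ = 6859 ≡ 17 (mod 22), not 6.

(⇐) Conversely, the residues r modulo 22 with r³ ≡ 6 (mod 22) are exactly {8}, and each is ≡ 8 (mod 11).

Not equivalent: only (⇐) holds.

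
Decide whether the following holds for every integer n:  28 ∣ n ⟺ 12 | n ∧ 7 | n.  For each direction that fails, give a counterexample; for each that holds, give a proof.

The forward direction fails; the converse holds.

(⇒) This fails: take n = 28. Certainly 28 ∣ 28, but 12 ∤ 28.

(⇐) Suppose 12 ∣ n and 7 ∣ n. Any common multiple of 12 and 7 is a multiple of their lcm; here gcd(12, 7) = 1, so lcm(12, 7) = 12·7 = 84, so 84 ∣ n. Since 28 ∣ 84, it follows that 28 ∣ n.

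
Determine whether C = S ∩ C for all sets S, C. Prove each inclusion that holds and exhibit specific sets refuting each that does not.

Only the reverse inclusion holds.

Forward inclusion. This inclusion fails. Take S = ∅, C = {1}; then 1 ∈ C but 1 ∉ S ∩ C.

Reverse inclusion. Let x ∈ S ∩ C. Then x ∈ S ∩ C, from which x ∈ C.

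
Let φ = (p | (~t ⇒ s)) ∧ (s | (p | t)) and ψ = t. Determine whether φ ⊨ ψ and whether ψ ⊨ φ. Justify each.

The forward direction fails; the converse holds.

Forward direction. This fails. Under p = T, s = F, t = F, the left side is true but the right side is false.

Converse. Assume the antecedent. If p is true, (p | (~t ⇒ s)) ∧ (s | (p | t)) reduces to true regardless of the other variables. If p is false, the antecedent forces (p = F, s = F, t = T) or (p = F, s = T, t = T), and (p | (~t ⇒ s)) ∧ (s | (p | t)) holds there. Either way (p | (~t ⇒ s)) ∧ (s | (p | t)) holds.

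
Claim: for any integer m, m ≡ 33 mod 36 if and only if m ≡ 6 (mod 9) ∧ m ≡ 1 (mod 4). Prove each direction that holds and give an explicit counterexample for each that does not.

Both implications hold.

Forward direction. Suppose m ≡ 33 (mod 36); write m = 36j + 33. Since 9 ∣ 36, reducing mod 9 gives m ≡ 33 ≡ 6 (mod 9); since 4 ∣ 36, reducing mod 4 gives m ≡ 33 ≡ 1 (mod 4).

Converse. If m ≡ 6 (mod 9) and m ≡ 1 (mod 4), then by the Chinese remainder theorem m ≡ 33 (mod 36). This is exactly m ≡ 33 (mod 36).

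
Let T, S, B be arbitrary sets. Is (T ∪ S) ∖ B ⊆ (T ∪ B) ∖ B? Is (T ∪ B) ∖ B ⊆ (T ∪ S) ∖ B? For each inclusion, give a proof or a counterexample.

Only the reverse inclusion holds.

(⊆) This inclusion fails. Take T = ∅, S = {1}, B = ∅; then 1 ∈ (T ∪ S) ∖ B but 1 ∉ (T ∪ B) ∖ B.

(⊇) Let x ∈ (T ∪ B) ∖ B. Then either x ∈ T and x ∉ S, B; or x ∈ T ∩ S and x ∉ B. In each case x ∈ (T ∪ S) ∖ B, so (T ∪ B) ∖ B ⊆ (T ∪ S) ∖ B.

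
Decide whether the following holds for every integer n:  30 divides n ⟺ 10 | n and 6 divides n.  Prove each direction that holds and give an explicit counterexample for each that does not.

Both directions hold; the statement is true.

(←) Suppose 10 ∣ n and 6 ∣ n. Any common multiple of 10 and 6 is a multiple of their lcm; here lcm(10, 6) = 10·6/gcd(10, 6) = 60/2 = 30, so 30 ∣ n.

(→) If 30 ∣ n, write n = 30q. Since 30 = 3·10, n = 10·(3q), so 10 ∣ n; and since 30 = 5·6, n = 6·(5q), so 6 ∣ n.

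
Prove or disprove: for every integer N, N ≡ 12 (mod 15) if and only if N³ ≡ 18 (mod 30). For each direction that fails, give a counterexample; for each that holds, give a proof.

Forward direction. This fails: take N = 27. Then 27 ≡ 12 (mod 15), but 27³ = 19683 ≡ 3 (mod 30), not 18.

Converse. The residues r modulo 30 with r³ ≡ 18 (mod 30) are exactly {12}, and each is ≡ 12 (mod 15).

Only the converse holds.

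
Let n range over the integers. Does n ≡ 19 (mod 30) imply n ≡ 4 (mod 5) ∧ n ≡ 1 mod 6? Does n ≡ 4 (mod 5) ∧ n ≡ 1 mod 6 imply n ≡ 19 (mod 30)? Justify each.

Converse. If n ≡ 4 (mod 5) and n ≡ 1 (mod 6), then by the Chinese remainder theorem n ≡ 19 (mod 30). This is exactly n ≡ 19 (mod 30).

Forward direction. Suppose n ≡ 19 (mod 30); write n = 30j + 19. Since 5 ∣ 30, reducing mod 5 gives n ≡ 19 ≡ 4 (mod 5); since 6 ∣ 30, reducing mod 6 gives n ≡ 19 ≡ 1 (mod 6).

Both implications hold.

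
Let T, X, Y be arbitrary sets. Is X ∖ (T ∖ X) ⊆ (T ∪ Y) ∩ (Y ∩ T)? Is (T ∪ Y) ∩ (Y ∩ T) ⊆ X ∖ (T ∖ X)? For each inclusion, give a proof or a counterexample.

(⊆) This inclusion fails. Take T = ∅, X = {1}, Y = ∅; then 1 ∈ X ∖ (T ∖ X) but 1 ∉ (T ∪ Y) ∩ (Y ∩ T).

(⊇) This inclusion fails. Take T = {1}, X = ∅, Y = {1}; then 1 ∈ (T ∪ Y) ∩ (Y ∩ T) but 1 ∉ X ∖ (T ∖ X).

(⊆) fails and (⊇) fails.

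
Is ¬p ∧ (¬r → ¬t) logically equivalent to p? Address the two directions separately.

(⇒) This fails. Under r = F, t = F, p = F, the left side is true but the right side is false.

(⇐) This fails. Under r = F, t = F, p = T, the left side is false but the right side is true.

(⇒) fails and (⇐) fails.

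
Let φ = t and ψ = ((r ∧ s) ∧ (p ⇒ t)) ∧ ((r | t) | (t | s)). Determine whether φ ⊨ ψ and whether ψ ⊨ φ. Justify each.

(→) This fails. Under r = F, p = F, s = F, t = T, the left side is true but the right side is false.

(←) This fails. Under r = T, p = F, s = T, t = F, the left side is false but the right side is true.

Neither implication holds.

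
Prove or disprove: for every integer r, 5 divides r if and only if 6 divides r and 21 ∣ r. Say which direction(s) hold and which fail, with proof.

Neither implication holds.

Forward direction. This fails: take r = 5. Certainly 5 ∣ 5, but 6 ∤ 5.

Converse. This fails: take r = 42. Both 6 ∣ 42 and 21 ∣ 42, yet 42 is not a multiple of 5 (since 42 = 8·5 + 2), so 5 ∤ 42.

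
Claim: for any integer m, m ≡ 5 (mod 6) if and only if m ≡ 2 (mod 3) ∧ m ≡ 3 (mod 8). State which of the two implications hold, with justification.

(⇒) This fails: m = 17 gives 17 ≡ 5 (mod 6) but 17 ≡ 1 (mod 8), so the conjunction on the right does not hold.

(⇐) Conversely, if m ≡ 2 (mod 3) and m ≡ 3 (mod 8), then by the Chinese remainder theorem m ≡ 11 (mod 24). Since 11 ≡ 5 (mod 6) and 6 ∣ 24, we get m ≡ 5 (mod 6).

The forward direction fails; the converse holds.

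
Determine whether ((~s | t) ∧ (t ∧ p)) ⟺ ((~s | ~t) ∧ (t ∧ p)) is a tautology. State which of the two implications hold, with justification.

Only the converse holds.

(→) This fails. Under s = T, p = T, t = T, the left side is true but the right side is false.

(←) Assume the antecedent. If s is true, the antecedent cannot hold. If s is false, the antecedent forces (s = F, p = T, t = T), and (~s | t) ∧ (t ∧ p) holds there. Either way (~s | t) ∧ (t ∧ p) holds.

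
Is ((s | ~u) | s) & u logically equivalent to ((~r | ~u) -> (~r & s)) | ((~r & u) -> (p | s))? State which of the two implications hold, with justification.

Only the forward direction holds.

(⟹) Assume the antecedent. If r is true, the consequent reduces to true regardless of the other variables. If r is false, the antecedent forces (u = T, r = F, s = T, p = F) or (u = T, r = F, s = T, p = T), and the consequent holds there. Either way the consequent holds.

(⟸) This fails. Under u = F, r = F, s = F, p = F, the left side is false but the right side is true.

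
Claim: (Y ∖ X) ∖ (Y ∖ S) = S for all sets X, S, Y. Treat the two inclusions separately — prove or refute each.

Reverse inclusion. This inclusion fails. Take X = ∅, S = {1}, Y = ∅; then 1 ∈ S but 1 ∉ (Y ∖ X) ∖ (Y ∖ S).

Forward inclusion. Let x ∈ (Y ∖ X) ∖ (Y ∖ S). Then x ∈ S ∩ Y and x ∉ X, from which x ∈ S.

Only the forward inclusion holds.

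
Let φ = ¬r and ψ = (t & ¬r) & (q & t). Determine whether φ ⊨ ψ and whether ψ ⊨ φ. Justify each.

(⇒) This fails. Under t = F, r = F, q = F, the left side is true but the right side is false.

(⇐) Assume the antecedent. If t is true, the antecedent forces (t = T, r = F, q = T), and ¬r holds there. If t is false, the antecedent cannot hold. Either way ¬r holds.

Only the converse holds.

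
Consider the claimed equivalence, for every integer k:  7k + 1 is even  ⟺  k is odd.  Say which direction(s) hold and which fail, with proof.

Both directions hold.

(⟸) Suppose k is odd; write k = 2j + 1. Then 7k + 1 = 7·(2j + 1) + 1 = 2·7j + 8, which is even.

(⟹) Suppose 7k + 1 is even. Since 7 is odd, 7k and k have the same parity, so 7k + 1 ≡ k + 1 (mod 2). As 1 is odd, 7k + 1 is even exactly when k is odd. Thus k is odd.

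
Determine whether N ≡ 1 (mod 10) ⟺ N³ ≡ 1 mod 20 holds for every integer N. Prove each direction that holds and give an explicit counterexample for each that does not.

(⟹) This fails: take N = 11. Then 11 ≡ 1 (mod 10), but 11³ = 1331 ≡ 11 (mod 20), not 1.

(⟸) Conversely, the residues r modulo 20 with r³ ≡ 1 (mod 20) are exactly {1}, and each is ≡ 1 (mod 10).

(⇒) fails; (⇐) holds.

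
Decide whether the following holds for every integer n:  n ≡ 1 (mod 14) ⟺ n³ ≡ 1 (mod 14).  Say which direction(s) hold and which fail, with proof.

(⇒) Suppose n ≡ 1 (mod 14). Write n = 14j + 1. Then (14j + 1)³ = 2744j³ + 588j² + 42j + 1 = 14(196j³ + 42j² + 3j) + 1, so n³ ≡ 1 (mod 14).

(⇐) This fails: take n = 9. Then 9³ = 729 ≡ 1 (mod 14), yet 9 ≡ 9 (mod 14), not 1.

Only the forward direction holds.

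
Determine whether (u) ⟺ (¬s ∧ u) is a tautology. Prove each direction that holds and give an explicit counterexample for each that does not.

Not equivalent: only (⇐) holds.

(⟹) This fails. Under u = T, s = T, the left side is true but the right side is false.

(⟸) Assume the antecedent. If u is true, u reduces to true regardless of the other variables. If u is false, the antecedent cannot hold. Either way u holds.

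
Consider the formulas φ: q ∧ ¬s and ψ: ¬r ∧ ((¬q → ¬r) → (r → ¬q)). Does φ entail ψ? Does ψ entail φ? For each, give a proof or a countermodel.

(⇒) This fails. Under q = T, s = F, r = T, the left side is true but the right side is false.

(⇐) This fails. Under q = F, s = F, r = F, the left side is false but the right side is true.

Neither direction holds.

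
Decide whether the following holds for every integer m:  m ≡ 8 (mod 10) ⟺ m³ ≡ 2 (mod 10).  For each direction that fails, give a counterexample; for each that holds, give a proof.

Converse. For the converse, argue contrapositively. If m ≢ 8 (mod 10), then m is congruent to one of 0, 1, 2, 3, 4, 5, 6, 7, 9 modulo 10, and these give m³ ≡ 0, 1, 8, 7, 4, 5, 6, 3, 9 respectively — never 2.

Forward direction. Suppose m ≡ 8 (mod 10). Write m = 10j + 8. Then (10j + 8)³ = 1000j³ + 2400j² + 1920j + 512 = 10(100j³ + 240j² + 192j + 51) + 2, so m³ ≡ 2 (mod 10).

Both implications hold.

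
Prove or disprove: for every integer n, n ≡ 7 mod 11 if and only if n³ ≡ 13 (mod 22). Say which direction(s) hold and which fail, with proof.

Only the reverse direction holds.

(→) This fails: take n = 18. Then 18 ≡ 7 (mod 11), but 18³ = 5832 ≡ 2 (mod 22), not 13.

(←) Conversely, the residues r modulo 22 with r³ ≡ 13 (mod 22) are exactly {7}, and each is ≡ 7 (mod 11).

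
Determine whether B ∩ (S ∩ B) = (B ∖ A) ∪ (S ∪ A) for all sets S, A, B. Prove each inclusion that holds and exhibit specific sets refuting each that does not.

Forward inclusion. Let x ∈ B ∩ (S ∩ B). Then either x ∈ S ∩ B and x ∉ A; or x ∈ S ∩ A ∩ B. In each case x ∈ (B ∖ A) ∪ (S ∪ A), so B ∩ (S ∩ B) ⊆ (B ∖ A) ∪ (S ∪ A).

Reverse inclusion. This inclusion fails. Take S = {1}, A = ∅, B = ∅; then 1 ∈ (B ∖ A) ∪ (S ∪ A) but 1 ∉ B ∩ (S ∩ B).

Only the forward inclusion holds.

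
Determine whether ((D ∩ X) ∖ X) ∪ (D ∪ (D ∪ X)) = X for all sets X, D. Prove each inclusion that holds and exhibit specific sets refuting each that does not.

Only the reverse inclusion holds.

(⟸) Let x ∈ X. Then either x ∈ X and x ∉ D; or x ∈ X ∩ D. In each case x ∈ ((D ∩ X) ∖ X) ∪ (D ∪ (D ∪ X)), so X ⊆ ((D ∩ X) ∖ X) ∪ (D ∪ (D ∪ X)).

(⟹) This inclusion fails. Take X = ∅, D = {1}; then 1 ∈ ((D ∩ X) ∖ X) ∪ (D ∪ (D ∪ X)) but 1 ∉ X.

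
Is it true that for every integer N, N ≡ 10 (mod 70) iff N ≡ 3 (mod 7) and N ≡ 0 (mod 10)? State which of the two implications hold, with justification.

Both directions hold; the statement is true.

(⟸) If N ≡ 3 (mod 7) and N ≡ 0 (mod 10), then by the Chinese remainder theorem N ≡ 10 (mod 70). This is exactly N ≡ 10 (mod 70).

(⟹) Suppose N ≡ 10 (mod 70); write N = 70j + 10. Since 7 ∣ 70, reducing mod 7 gives N ≡ 10 ≡ 3 (mod 7); since 10 ∣ 70, reducing mod 10 gives N ≡ 10 ≡ 0 (mod 10).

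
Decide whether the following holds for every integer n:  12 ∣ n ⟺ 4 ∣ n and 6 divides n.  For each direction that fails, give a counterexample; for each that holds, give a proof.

(⇒) If 12 ∣ n, write n = 12q. Since 12 = 3·4, n = 4·(3q), so 4 ∣ n; and since 12 = 2·6, n = 6·(2q), so 6 ∣ n.

(⇐) Suppose 4 ∣ n and 6 ∣ n. Any common multiple of 4 and 6 is a multiple of their lcm; here lcm(4, 6) = 4·6/gcd(4, 6) = 24/2 = 12, so 12 ∣ n.

Equivalent; both directions hold.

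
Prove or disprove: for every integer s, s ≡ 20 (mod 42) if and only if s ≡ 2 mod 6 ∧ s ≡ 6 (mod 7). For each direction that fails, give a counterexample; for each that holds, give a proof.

Equivalent; both directions hold.

(→) Suppose s ≡ 20 (mod 42); write s = 42j + 20. Since 6 ∣ 42, reducing mod 6 gives s ≡ 20 ≡ 2 (mod 6); since 7 ∣ 42, reducing mod 7 gives s ≡ 20 ≡ 6 (mod 7).

(←) Conversely, if s ≡ 2 (mod 6) and s ≡ 6 (mod 7), then by the Chinese remainder theorem s ≡ 20 (mod 42). This is exactly s ≡ 20 (mod 42).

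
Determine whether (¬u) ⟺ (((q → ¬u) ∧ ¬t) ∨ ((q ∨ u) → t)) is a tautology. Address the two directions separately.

Forward direction. Assume the antecedent. If u is true, the antecedent cannot hold. If u is false, the consequent reduces to true regardless of the other variables. Either way the consequent holds.

Converse. This fails. Under u = T, q = F, t = F, the left side is false but the right side is true.

(⇒) holds; (⇐) fails.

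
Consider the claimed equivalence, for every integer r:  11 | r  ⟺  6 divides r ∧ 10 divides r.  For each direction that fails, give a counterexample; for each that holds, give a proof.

(⇒) This fails: take r = 11. Certainly 11 ∣ 11, but 6 ∤ 11.

(⇐) This fails: take r = 30. Both 6 ∣ 30 and 10 ∣ 30, yet 30 is not a multiple of 11 (since 30 = 2·11 + 8), so 11 ∤ 30.

Neither direction holds.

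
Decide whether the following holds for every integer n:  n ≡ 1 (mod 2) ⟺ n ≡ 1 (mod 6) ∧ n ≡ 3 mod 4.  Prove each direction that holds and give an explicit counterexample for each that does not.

The forward direction fails; the converse holds.

[⇒] This fails: n = 1 gives 1 ≡ 1 (mod 2) but 1 ≡ 1 (mod 4), so the conjunction on the right does not hold.

[⇐] Conversely, if n ≡ 1 (mod 6) and n ≡ 3 (mod 4), then by the Chinese remainder theorem n ≡ 7 (mod 12). Since 7 ≡ 1 (mod 2) and 2 ∣ 12, we get n ≡ 1 (mod 2).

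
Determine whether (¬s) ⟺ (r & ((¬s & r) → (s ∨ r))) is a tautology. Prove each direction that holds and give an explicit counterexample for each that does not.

Neither direction holds.

(→) This fails. Under r = F, s = F, the left side is true but the right side is false.

(←) This fails. Under r = T, s = T, the left side is false but the right side is true.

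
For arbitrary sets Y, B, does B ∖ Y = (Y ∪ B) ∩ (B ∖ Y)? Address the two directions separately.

Both inclusions hold; the sets are equal.

Forward inclusion. Let x ∈ B ∖ Y. Then x ∈ B and x ∉ Y, from which x ∈ (Y ∪ B) ∩ (B ∖ Y).

Reverse inclusion. Let x ∈ (Y ∪ B) ∩ (B ∖ Y). Then x ∈ B and x ∉ Y, from which x ∈ B ∖ Y.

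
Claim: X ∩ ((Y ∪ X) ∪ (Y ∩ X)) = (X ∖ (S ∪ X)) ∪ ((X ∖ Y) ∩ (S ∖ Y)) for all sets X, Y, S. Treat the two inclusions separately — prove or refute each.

Forward inclusion. This inclusion fails. Take X = {1}, Y = ∅, S = ∅; then 1 ∈ X ∩ ((Y ∪ X) ∪ (Y ∩ X)) but 1 ∉ (X ∖ (S ∪ X)) ∪ ((X ∖ Y) ∩ (S ∖ Y)).

Reverse inclusion. Let x ∈ (X ∖ (S ∪ X)) ∪ ((X ∖ Y) ∩ (S ∖ Y)). Then x ∈ X ∩ S and x ∉ Y, from which x ∈ X ∩ ((Y ∪ X) ∪ (Y ∩ X)).

(⊆) fails; (⊇) holds.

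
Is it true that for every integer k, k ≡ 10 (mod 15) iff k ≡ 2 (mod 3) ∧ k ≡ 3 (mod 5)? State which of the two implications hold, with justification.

(⇒) fails and (⇐) fails.

[⇒] This fails: k = 10 gives 10 ≡ 10 (mod 15) but 10 ≡ 1 (mod 3), so the conjunction on the right does not hold.

[⇐] This fails: k = 8 satisfies both congruences on the right (8 ≡ 2 mod 3 and 8 ≡ 3 mod 5) yet 8 ≡ 8 (mod 15), not 10.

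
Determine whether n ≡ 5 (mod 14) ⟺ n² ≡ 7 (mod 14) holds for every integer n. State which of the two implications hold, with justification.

Both directions fail.

(⟹) This fails: take n = 5. Then 5 ≡ 5 (mod 14), but 5² = 25 ≡ 11 (mod 14), not 7.

(⟸) This fails: take n = 7. Then 7² = 49 ≡ 7 (mod 14), yet 7 ≡ 7 (mod 14), not 5.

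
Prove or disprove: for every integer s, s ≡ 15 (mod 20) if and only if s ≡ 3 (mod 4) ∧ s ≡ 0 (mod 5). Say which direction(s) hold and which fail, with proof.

Both implications hold.

[⇒] Suppose s ≡ 15 (mod 20); write s = 20j + 15. Since 4 ∣ 20, reducing mod 4 gives s ≡ 15 ≡ 3 (mod 4); since 5 ∣ 20, reducing mod 5 gives s ≡ 15 ≡ 0 (mod 5).

[⇐] Conversely, if s ≡ 3 (mod 4) and s ≡ 0 (mod 5), then by the Chinese remainder theorem s ≡ 15 (mod 20). This is exactly s ≡ 15 (mod 20).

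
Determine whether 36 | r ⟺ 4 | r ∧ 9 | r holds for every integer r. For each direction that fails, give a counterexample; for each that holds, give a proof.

Equivalent; both directions hold.

(⟸) Suppose 4 ∣ r and 9 ∣ r. Any common multiple of 4 and 9 is a multiple of their lcm; here gcd(4, 9) = 1, so lcm(4, 9) = 4·9 = 36, so 36 ∣ r.

(⟹) If 36 ∣ r, write r = 36q. Since 36 = 9·4, r = 4·(9q), so 4 ∣ r; and since 36 = 4·9, r = 9·(4q), so 9 ∣ r.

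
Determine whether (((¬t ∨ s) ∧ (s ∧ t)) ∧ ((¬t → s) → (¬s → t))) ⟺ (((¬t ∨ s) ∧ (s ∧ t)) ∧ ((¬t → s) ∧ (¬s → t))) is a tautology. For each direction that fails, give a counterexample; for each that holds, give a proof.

Both directions hold.

[⇒] Assume the antecedent. If t is true, the antecedent forces (t = T, s = T), and the consequent holds there. If t is false, the antecedent cannot hold. Either way the consequent holds.

[⇐] Assume the antecedent. If t is true, the antecedent forces (t = T, s = T), and the consequent holds there. If t is false, the antecedent cannot hold. Either way the consequent holds.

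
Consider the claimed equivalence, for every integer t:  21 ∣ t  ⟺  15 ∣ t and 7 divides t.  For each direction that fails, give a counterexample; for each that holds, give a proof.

(⇐) Suppose 15 ∣ t and 7 ∣ t. Any common multiple of 15 and 7 is a multiple of their lcm; here gcd(15, 7) = 1, so lcm(15, 7) = 15·7 = 105, so 105 ∣ t. Since 21 ∣ 105, it follows that 21 ∣ t.

(⇒) This fails: take t = 21. Certainly 21 ∣ 21, but 15 ∤ 21.

Only the reverse direction holds.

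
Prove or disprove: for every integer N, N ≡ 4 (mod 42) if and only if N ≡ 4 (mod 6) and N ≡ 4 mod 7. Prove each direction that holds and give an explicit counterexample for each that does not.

Both directions hold.

(→) Suppose N ≡ 4 (mod 42); write N = 42j + 4. Since 6 ∣ 42, reducing mod 6 gives N ≡ 4 (mod 6); since 7 ∣ 42, reducing mod 7 gives N ≡ 4 (mod 7).

(←) Conversely, if N ≡ 4 (mod 6) and N ≡ 4 (mod 7), then by the Chinese remainder theorem N ≡ 4 (mod 42). This is exactly N ≡ 4 (mod 42).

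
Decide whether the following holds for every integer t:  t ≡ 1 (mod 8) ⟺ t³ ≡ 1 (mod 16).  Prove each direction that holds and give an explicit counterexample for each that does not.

The forward direction fails; the converse holds.

(→) This fails: take t = 9. Then 9 ≡ 1 (mod 8), but 9³ = 729 ≡ 9 (mod 16), not 1.

(←) Conversely, the residues r modulo 16 with r³ ≡ 1 (mod 16) are exactly {1}, and each is ≡ 1 (mod 8).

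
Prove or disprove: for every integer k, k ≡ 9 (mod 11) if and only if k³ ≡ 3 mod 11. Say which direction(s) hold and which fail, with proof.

The biconditional holds.

[⇒] Suppose k ≡ 9 (mod 11). Write k = 11j + 9. Then (11j + 9)³ = 1331j³ + 3267j² + 2673j + 729 = 11(121j³ + 297j² + 243j + 66) + 3, so k³ ≡ 3 (mod 11).

[⇐] Conversely, suppose k³ ≡ 3 (mod 11). The only residue r in {0, …, 10} with r³ ≡ 3 (mod 11) is r = 9, so k ≡ 9 (mod 11).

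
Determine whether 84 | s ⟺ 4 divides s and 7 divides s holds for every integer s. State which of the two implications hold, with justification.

Forward direction. If 84 ∣ s, write s = 84q. Since 84 = 21·4, s = 4·(21q), so 4 ∣ s; and since 84 = 12·7, s = 7·(12q), so 7 ∣ s.

Converse. This fails: take s = 28. Both 4 ∣ 28 and 7 ∣ 28, yet 28 is not a multiple of 84 (since 28 = 0·84 + 28), so 84 ∤ 28.

Not equivalent: only (⇒) holds.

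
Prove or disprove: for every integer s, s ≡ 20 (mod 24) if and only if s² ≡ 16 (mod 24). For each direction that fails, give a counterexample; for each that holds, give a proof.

(←) This fails: take s = 4. Then 4² = 16 ≡ 16 (mod 24), yet 4 ≡ 4 (mod 24), not 20.

(→) Suppose s ≡ 20 (mod 24). Write s = 24j + 20. Then (24j + 20)² = 576j² + 960j + 400 = 24(24j² + 40j + 16) + 16, so s² ≡ 16 (mod 24).

The forward direction holds; the converse fails.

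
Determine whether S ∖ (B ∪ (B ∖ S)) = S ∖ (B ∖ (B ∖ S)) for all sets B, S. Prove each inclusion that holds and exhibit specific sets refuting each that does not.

The two sets are equal.

(⟹) Let x ∈ S ∖ (B ∪ (B ∖ S)). Then x ∈ S and x ∉ B, from which x ∈ S ∖ (B ∖ (B ∖ S)).

(⟸) Let x ∈ S ∖ (B ∖ (B ∖ S)). Then x ∈ S and x ∉ B, from which x ∈ S ∖ (B ∪ (B ∖ S)).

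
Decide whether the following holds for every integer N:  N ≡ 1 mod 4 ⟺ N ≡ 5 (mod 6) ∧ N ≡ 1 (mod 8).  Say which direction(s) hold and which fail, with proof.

Not equivalent: only (⇐) holds.

Converse. If N ≡ 5 (mod 6) and N ≡ 1 (mod 8), then by the Chinese remainder theorem N ≡ 17 (mod 24). Since 17 ≡ 1 (mod 4) and 4 ∣ 24, we get N ≡ 1 (mod 4).

Forward direction. This fails: N = 1 gives 1 ≡ 1 (mod 4) but 1 ≡ 1 (mod 6), so the conjunction on the right does not hold.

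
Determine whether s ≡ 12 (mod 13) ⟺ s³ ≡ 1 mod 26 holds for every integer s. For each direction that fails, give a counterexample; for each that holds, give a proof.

Neither implication holds.

(⇒) This fails: take s = 12. Then 12 ≡ 12 (mod 13), but 12³ = 1728 ≡ 12 (mod 26), not 1.

(⇐) This fails: take s = 1. Then 1³ = 1 ≡ 1 (mod 26), yet 1 ≡ 1 (mod 13), not 12.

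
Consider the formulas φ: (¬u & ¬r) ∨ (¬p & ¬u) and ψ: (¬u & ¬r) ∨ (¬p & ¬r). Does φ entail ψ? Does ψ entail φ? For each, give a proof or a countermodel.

Forward direction. This fails. Under u = F, r = T, p = F, the left side is true but the right side is false.

Converse. This fails. Under u = T, r = F, p = F, the left side is false but the right side is true.

Neither implication holds.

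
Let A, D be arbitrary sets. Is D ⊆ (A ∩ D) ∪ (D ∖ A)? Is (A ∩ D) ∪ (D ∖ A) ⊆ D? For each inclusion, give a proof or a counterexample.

Both inclusions hold.

(⊆) Let x ∈ D. Then either x ∈ D and x ∉ A; or x ∈ A ∩ D. In each case x ∈ (A ∩ D) ∪ (D ∖ A), so D ⊆ (A ∩ D) ∪ (D ∖ A).

(⊇) Let x ∈ (A ∩ D) ∪ (D ∖ A). Then either x ∈ D and x ∉ A; or x ∈ A ∩ D. In each case x ∈ D, so (A ∩ D) ∪ (D ∖ A) ⊆ D.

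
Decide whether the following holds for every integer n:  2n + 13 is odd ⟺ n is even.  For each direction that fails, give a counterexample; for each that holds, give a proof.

Not equivalent: only (⇐) holds.

[⇒] This fails: take n = 5. Then 2n + 13 = 23, which is odd, yet n = 5 is odd, not even.

[⇐] Suppose n is even. Since 2 is even, 2n is even for every n, so 2n + 13 has the same parity as 13, which is odd. Hence 2n + 13 is odd.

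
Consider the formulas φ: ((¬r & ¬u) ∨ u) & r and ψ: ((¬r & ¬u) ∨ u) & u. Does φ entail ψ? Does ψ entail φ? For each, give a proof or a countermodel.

(→) Assume the antecedent. If u is true, ((¬r & ¬u) ∨ u) & u reduces to true regardless of the other variables. If u is false, the antecedent cannot hold. Either way ((¬r & ¬u) ∨ u) & u holds.

(←) This fails. Under u = T, r = F, the left side is false but the right side is true.

Not equivalent: only (⇒) holds.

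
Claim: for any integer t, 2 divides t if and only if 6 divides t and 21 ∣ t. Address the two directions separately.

Forward direction. This fails: take t = 2. Certainly 2 ∣ 2, but 6 ∤ 2.

Converse. Suppose 6 ∣ t and 21 ∣ t. Any common multiple of 6 and 21 is a multiple of their lcm; here lcm(6, 21) = 6·21/gcd(6, 21) = 126/3 = 42, so 42 ∣ t. Since 2 ∣ 42, it follows that 2 ∣ t.

(⇒) fails; (⇐) holds.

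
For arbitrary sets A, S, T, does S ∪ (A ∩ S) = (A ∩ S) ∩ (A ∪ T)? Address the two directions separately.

(⊆) This inclusion fails. Take A = ∅, S = {1}, T = ∅; then 1 ∈ S ∪ (A ∩ S) but 1 ∉ (A ∩ S) ∩ (A ∪ T).

(⊇) Let x ∈ (A ∩ S) ∩ (A ∪ T). Then either x ∈ A ∩ S and x ∉ T; or x ∈ A ∩ S ∩ T. In each case x ∈ S ∪ (A ∩ S), so (A ∩ S) ∩ (A ∪ T) ⊆ S ∪ (A ∩ S).

The sets are not equal: only the reverse inclusion holds.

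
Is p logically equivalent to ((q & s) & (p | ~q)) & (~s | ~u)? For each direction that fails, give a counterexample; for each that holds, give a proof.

(⟹) This fails. Under u = F, q = F, s = F, p = T, the left side is true but the right side is false.

(⟸) Assume the antecedent. If u is true, the antecedent cannot hold. If u is false, the antecedent forces (u = F, q = T, s = T, p = T), and p holds there. Either way p holds.

Only the converse holds.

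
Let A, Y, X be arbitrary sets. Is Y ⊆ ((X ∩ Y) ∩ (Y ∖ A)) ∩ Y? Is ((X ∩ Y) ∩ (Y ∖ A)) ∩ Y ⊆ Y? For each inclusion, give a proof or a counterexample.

The sets are not equal: only the reverse inclusion holds.

(⊆) This inclusion fails. Take A = ∅, Y = {1}, X = ∅; then 1 ∈ Y but 1 ∉ ((X ∩ Y) ∩ (Y ∖ A)) ∩ Y.

(⊇) Let x ∈ ((X ∩ Y) ∩ (Y ∖ A)) ∩ Y. Then x ∈ Y ∩ X and x ∉ A, from which x ∈ Y.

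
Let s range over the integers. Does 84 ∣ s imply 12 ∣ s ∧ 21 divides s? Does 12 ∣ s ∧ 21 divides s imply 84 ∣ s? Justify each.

(→) If 84 ∣ s, write s = 84q. Since 84 = 7·12, s = 12·(7q), so 12 ∣ s; and since 84 = 4·21, s = 21·(4q), so 21 ∣ s.

(←) Suppose 12 ∣ s and 21 ∣ s. Any common multiple of 12 and 21 is a multiple of their lcm; here lcm(12, 21) = 12·21/gcd(12, 21) = 252/3 = 84, so 84 ∣ s.

Both implications hold.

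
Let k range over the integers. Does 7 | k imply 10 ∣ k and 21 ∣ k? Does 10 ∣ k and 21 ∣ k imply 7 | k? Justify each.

The forward direction fails; the converse holds.

(⇒) This fails: take k = 7. Certainly 7 ∣ 7, but 10 ∤ 7.

(⇐) Suppose 10 ∣ k and 21 ∣ k. Any common multiple of 10 and 21 is a multiple of their lcm; here gcd(10, 21) = 1, so lcm(10, 21) = 10·21 = 210, so 210 ∣ k. Since 7 ∣ 210, it follows that 7 ∣ k.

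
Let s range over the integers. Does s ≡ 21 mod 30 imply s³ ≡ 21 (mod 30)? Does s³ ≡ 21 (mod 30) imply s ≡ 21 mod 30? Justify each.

Both directions hold.

(←) Suppose s³ ≡ 21 (mod 30). The only residue r in {0, …, 29} with r³ ≡ 21 (mod 30) is r = 21, so s ≡ 21 (mod 30).

(→) Suppose s ≡ 21 mod 30. Write s = 30j + 21. Then (30j + 21)³ = 27000j³ + 56700j² + 39690j + 9261 = 30(900j³ + 1890j² + 1323j + 308) + 21, so s³ ≡ 21 (mod 30).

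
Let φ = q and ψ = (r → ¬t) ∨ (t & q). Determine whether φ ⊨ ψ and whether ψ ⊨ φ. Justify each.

Only the forward implication holds.

(⇒) Assume the antecedent. If q is true, (r → ¬t) ∨ (t & q) reduces to true regardless of the other variables. If q is false, the antecedent cannot hold. Either way (r → ¬t) ∨ (t & q) holds.

(⇐) This fails. Under q = F, t = F, r = F, the left side is false but the right side is true.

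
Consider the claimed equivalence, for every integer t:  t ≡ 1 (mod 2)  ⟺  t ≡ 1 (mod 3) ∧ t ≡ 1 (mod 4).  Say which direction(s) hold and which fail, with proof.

Not equivalent: only (⇐) holds.

Forward direction. This fails: t = 3 gives 3 ≡ 1 (mod 2) but 3 ≡ 0 (mod 3), so the conjunction on the right does not hold.

Converse. If t ≡ 1 (mod 3) and t ≡ 1 (mod 4), then by the Chinese remainder theorem t ≡ 1 (mod 12). Since 1 ≡ 1 (mod 2) and 2 ∣ 12, we get t ≡ 1 (mod 2).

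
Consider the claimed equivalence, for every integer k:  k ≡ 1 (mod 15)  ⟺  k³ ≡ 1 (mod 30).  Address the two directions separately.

(⟹) This fails: take k = 16. Then 16 ≡ 1 (mod 15), but 16³ = 4096 ≡ 16 (mod 30), not 1.

(⟸) Conversely, the residues r modulo 30 with r³ ≡ 1 (mod 30) are exactly {1}, and each is ≡ 1 (mod 15).

Only the reverse direction holds.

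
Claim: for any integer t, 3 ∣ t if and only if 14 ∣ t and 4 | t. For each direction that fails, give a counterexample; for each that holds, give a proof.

Neither implication holds.

(⇒) This fails: take t = 3. Certainly 3 ∣ 3, but 14 ∤ 3.

(⇐) This fails: take t = 28. Both 14 ∣ 28 and 4 ∣ 28, yet 28 is not a multiple of 3 (since 28 = 9·3 + 1), so 3 ∤ 28.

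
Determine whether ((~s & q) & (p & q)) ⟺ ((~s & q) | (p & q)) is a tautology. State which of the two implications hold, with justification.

(⇒) holds; (⇐) fails.

Forward direction. Assume the antecedent. If q is true, the antecedent forces (q = T, p = T, s = F), and (~s & q) | (p & q) holds there. If q is false, the antecedent cannot hold. Either way (~s & q) | (p & q) holds.

Converse. This fails. Under q = T, p = F, s = F, the left side is false but the right side is true.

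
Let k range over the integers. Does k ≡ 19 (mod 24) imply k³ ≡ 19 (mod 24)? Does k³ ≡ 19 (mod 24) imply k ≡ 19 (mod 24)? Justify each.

Both implications hold.

Converse. Suppose k³ ≡ 19 (mod 24). The only residue r in {0, …, 23} with r³ ≡ 19 (mod 24) is r = 19, so k ≡ 19 (mod 24).

Forward direction. Suppose k ≡ 19 (mod 24). Write k = 24j + 19. Then (24j + 19)³ = 13824j³ + 32832j² + 25992j + 6859 = 24(576j³ + 1368j² + 1083j + 285) + 19, so k³ ≡ 19 (mod 24).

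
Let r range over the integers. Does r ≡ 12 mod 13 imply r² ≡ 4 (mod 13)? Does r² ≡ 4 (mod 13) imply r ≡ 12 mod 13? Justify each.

Both directions fail.

(→) This fails: take r = 12. Then 12 ≡ 12 (mod 13), but 12² = 144 ≡ 1 (mod 13), not 4.

(←) This fails: take r = 2. Then 2² = 4 ≡ 4 (mod 13), yet 2 ≡ 2 (mod 13), not 12.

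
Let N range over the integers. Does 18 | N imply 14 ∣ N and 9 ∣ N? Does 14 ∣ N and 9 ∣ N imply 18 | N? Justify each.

(⇒) fails; (⇐) holds.

(⇒) This fails: take N = 18. Certainly 18 ∣ 18, but 14 ∤ 18.

(⇐) Suppose 14 ∣ N and 9 ∣ N. Any common multiple of 14 and 9 is a multiple of their lcm; here gcd(14, 9) = 1, so lcm(14, 9) = 14·9 = 126, so 126 ∣ N. Since 18 ∣ 126, it follows that 18 ∣ N.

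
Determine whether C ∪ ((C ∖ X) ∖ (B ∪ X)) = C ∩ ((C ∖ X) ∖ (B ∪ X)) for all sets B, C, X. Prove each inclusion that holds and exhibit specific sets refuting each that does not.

The sets are not equal: only the reverse inclusion holds.

Forward inclusion. This inclusion fails. Take B = {1}, C = {1}, X = ∅; then 1 ∈ C ∪ ((C ∖ X) ∖ (B ∪ X)) but 1 ∉ C ∩ ((C ∖ X) ∖ (B ∪ X)).

Reverse inclusion. Let x ∈ C ∩ ((C ∖ X) ∖ (B ∪ X)). Then x ∈ C and x ∉ B, X, from which x ∈ C ∪ ((C ∖ X) ∖ (B ∪ X)).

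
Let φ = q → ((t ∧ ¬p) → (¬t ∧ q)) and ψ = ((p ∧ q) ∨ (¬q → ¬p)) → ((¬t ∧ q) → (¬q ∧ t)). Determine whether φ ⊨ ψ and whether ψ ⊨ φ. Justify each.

Neither direction holds.

(→) This fails. Under p = F, q = T, t = F, the left side is true but the right side is false.

(←) This fails. Under p = F, q = T, t = T, the left side is false but the right side is true.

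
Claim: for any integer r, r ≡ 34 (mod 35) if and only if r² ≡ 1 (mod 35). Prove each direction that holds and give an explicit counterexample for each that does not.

(→) Suppose r ≡ 34 (mod 35). Write r = 35j + 34. Then (35j + 34)² = 1225j² + 2380j + 1156 = 35(35j² + 68j + 33) + 1, so r² ≡ 1 (mod 35).

(←) This fails: take r = 1. Then 1² = 1 ≡ 1 (mod 35), yet 1 ≡ 1 (mod 35), not 34.

(⇒) holds; (⇐) fails.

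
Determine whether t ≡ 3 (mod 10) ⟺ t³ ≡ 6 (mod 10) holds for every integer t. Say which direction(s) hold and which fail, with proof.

Both directions fail.

(⟹) This fails: take t = 3. Then 3 ≡ 3 (mod 10), but 3³ = 27 ≡ 7 (mod 10), not 6.

(⟸) This fails: take t = 6. Then 6³ = 216 ≡ 6 (mod 10), yet 6 ≡ 6 (mod 10), not 3.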